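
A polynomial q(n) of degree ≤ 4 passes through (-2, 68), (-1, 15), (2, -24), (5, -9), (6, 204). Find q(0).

6

Write q(n) = an^4 + bn^3 + cn^2 + dn + e. Substituting each data point gives a linear system:
  16a - 8b + 4c - 2d + e = 68
  a - b + c - d + e = 15
  16a + 8b + 4c + 2d + e = -24
  625a + 125b + 25c + 5d + e = -9
  1296a + 216b + 36c + 6d + e = 204
Solving the system yields a = 1, b = -5, c = 0, d = -3, e = 6.
So q(n) = n⁴ - 5n³ - 3n + 6.
Then q(0) = 6.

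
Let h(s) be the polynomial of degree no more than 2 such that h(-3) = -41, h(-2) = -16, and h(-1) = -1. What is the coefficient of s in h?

Write h(s) = as^2 + bs + c. Substituting each data point gives a linear system:
  9a - 3b + c = -41
  4a - 2b + c = -16
  a - b + c = -1
Solving the system yields a = -5, b = 0, c = 4.
So h(s) = -5s² + 4.
The coefficient of s is 0.

0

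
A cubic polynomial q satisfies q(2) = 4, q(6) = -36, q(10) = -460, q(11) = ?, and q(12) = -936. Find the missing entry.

The 4 known points determine the degree-3 polynomial uniquely.
Write q(s) = as^3 + bs^2 + cs + d. Substituting each data point gives a linear system:
  8a + 4b + 2c + d = 4
  216a + 36b + 6c + d = -36
  1000a + 100b + 10c + d = -460
  1728a + 144b + 12c + d = -936
Solving the system yields a = -1, b = 6, c = -6, d = 0.
So q(s) = -s³ + 6s² - 6s.
Then q(11) = -671.

-671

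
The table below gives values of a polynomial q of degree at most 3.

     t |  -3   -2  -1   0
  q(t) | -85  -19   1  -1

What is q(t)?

Write q(t) = at^3 + bt^2 + ct + d. Substituting each data point gives a linear system:
  -27a + 9b - 3c + d = -85
  -8a + 4b - 2c + d = -19
  -a + b - c + d = 1
  d = -1
Solving the system yields a = 4, b = 1, c = -5, d = -1.
So q(t) = 4t^3 + t^2 - 5t - 1.
Check: q(0) = -1. ✓

q(t) = 4t^3 + t^2 - 5t - 1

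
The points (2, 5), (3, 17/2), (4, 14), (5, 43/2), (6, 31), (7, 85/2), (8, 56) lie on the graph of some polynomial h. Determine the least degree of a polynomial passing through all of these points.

2

Forward differences of the values at n = 2, 3, 4, 5, 6, 7, 8:
  h  : 5  17/2  14  43/2  31  85/2  56
  Δ  : 7/2  11/2  15/2  19/2  23/2  27/2
  Δ^2: 2  2  2  2  2
  Δ^3: 0  0  0  0
  Δ^4: 0  0  0
  Δ^5: 0  0
  Δ^6: 0
The second differences are constant (2) and nonzero, while all higher differences vanish, so the minimal degree is 2.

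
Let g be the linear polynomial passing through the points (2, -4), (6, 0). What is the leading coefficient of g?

Write g(t) = at + b. Substituting each data point gives a linear system:
  2a + b = -4
  6a + b = 0
Solving the system yields a = 1, b = -6.
So g(t) = t - 6.
The leading coefficient is 1.

1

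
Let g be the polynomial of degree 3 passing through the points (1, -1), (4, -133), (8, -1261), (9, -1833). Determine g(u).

Write g(u) = au^3 + bu^2 + cu + d. Substituting each data point gives a linear system:
  a + b + c + d = -1
  64a + 16b + 4c + d = -133
  512a + 64b + 8c + d = -1261
  729a + 81b + 9c + d = -1833
Solving the system yields a = -3, b = 5, c = -6, d = 3.
So g(u) = -3u³ + 5u² - 6u + 3.
Check: g(8) = -1261. ✓

g(u) = -3u^3 + 5u^2 - 6u + 3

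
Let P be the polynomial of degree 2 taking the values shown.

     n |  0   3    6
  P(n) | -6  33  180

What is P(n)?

Write P(n) = an^2 + bn + c. Substituting each data point gives a linear system:
  c = -6
  9a + 3b + c = 33
  36a + 6b + c = 180
Solving the system yields a = 6, b = -5, c = -6.
So P(n) = 6n² - 5n - 6.
Check: P(6) = 180. ✓

P(n) = 6n^2 - 5n - 6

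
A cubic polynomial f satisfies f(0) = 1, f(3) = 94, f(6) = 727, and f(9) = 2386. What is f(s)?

f(s) = 3s^3 + 3s^2 - 5s + 1

Write f(s) = as^3 + bs^2 + cs + d. Substituting each data point gives a linear system:
  d = 1
  27a + 9b + 3c + d = 94
  216a + 36b + 6c + d = 727
  729a + 81b + 9c + d = 2386
Solving the system yields a = 3, b = 3, c = -5, d = 1.
So f(s) = 3s^3 + 3s^2 - 5s + 1.
Check: f(3) = 94. ✓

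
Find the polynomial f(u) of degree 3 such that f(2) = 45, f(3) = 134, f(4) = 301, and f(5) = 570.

Write f(u) = au^3 + bu^2 + cu + d. Substituting each data point gives a linear system:
  8a + 4b + 2c + d = 45
  27a + 9b + 3c + d = 134
  64a + 16b + 4c + d = 301
  125a + 25b + 5c + d = 570
Solving the system yields a = 4, b = 3, c = -2, d = 5.
So f(u) = 4u^3 + 3u^2 - 2u + 5.
Check: f(4) = 301. ✓

f(u) = 4u^3 + 3u^2 - 2u + 5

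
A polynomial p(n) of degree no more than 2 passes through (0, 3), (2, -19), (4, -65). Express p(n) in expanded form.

p(n) = -3n^2 - 5n + 3

Write p(n) = an^2 + bn + c. Substituting each data point gives a linear system:
  c = 3
  4a + 2b + c = -19
  16a + 4b + c = -65
Solving the system yields a = -3, b = -5, c = 3.
So p(n) = -3n^2 - 5n + 3.
Check: p(4) = -65. ✓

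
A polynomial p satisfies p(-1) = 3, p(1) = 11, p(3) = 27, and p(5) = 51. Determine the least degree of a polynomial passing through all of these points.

Forward differences of the values at s = -1, 1, 3, 5:
  p  : 3  11  27  51
  Δ  : 8  16  24
  Δ^2: 8  8
  Δ^3: 0
The second differences are constant (8) and nonzero, while all higher differences vanish, so the minimal degree is 2.

2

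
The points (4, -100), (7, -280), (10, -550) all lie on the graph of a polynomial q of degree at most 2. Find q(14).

-1050

Write q(n) = an^2 + bn + c. Substituting each data point gives a linear system:
  16a + 4b + c = -100
  49a + 7b + c = -280
  100a + 10b + c = -550
Solving the system yields a = -5, b = -5, c = 0.
So q(n) = -5n² - 5n.
Then q(14) = -1050.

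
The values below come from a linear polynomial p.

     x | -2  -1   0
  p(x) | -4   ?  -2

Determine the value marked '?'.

The 2 known points determine the degree-1 polynomial uniquely.
Write p(x) = ax + b. Substituting each data point gives a linear system:
  -2a + b = -4
  b = -2
Solving the system yields a = 1, b = -2.
So p(x) = x - 2.
Then p(-1) = -3.

-3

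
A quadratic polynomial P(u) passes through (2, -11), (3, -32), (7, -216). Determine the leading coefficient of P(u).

Write P(u) = au^2 + bu + c. Substituting each data point gives a linear system:
  4a + 2b + c = -11
  9a + 3b + c = -32
  49a + 7b + c = -216
Solving the system yields a = -5, b = 4, c = 1.
So P(u) = -5u^2 + 4u + 1.
The leading coefficient is -5.

-5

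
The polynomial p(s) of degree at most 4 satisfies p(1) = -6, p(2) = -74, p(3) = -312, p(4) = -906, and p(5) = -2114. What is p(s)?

Write p(s) = as^4 + bs^3 + cs^2 + ds + e. Substituting each data point gives a linear system:
  a + b + c + d + e = -6
  16a + 8b + 4c + 2d + e = -74
  81a + 27b + 9c + 3d + e = -312
  256a + 64b + 16c + 4d + e = -906
  625a + 125b + 25c + 5d + e = -2114
Solving the system yields a = -3, b = -1, c = -4, d = -4, e = 6.
So p(s) = -3s⁴ - s³ - 4s² - 4s + 6.
Check: p(1) = -6. ✓

p(s) = -3s^4 - s^3 - 4s^2 - 4s + 6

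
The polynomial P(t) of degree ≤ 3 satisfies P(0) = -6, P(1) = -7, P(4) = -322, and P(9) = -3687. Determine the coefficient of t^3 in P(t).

Write P(t) = at^3 + bt^2 + ct + d. Substituting each data point gives a linear system:
  d = -6
  a + b + c + d = -7
  64a + 16b + 4c + d = -322
  729a + 81b + 9c + d = -3687
Solving the system yields a = -5, b = -1, c = 5, d = -6.
So P(t) = -5t^3 - t^2 + 5t - 6.
The leading coefficient is -5.

-5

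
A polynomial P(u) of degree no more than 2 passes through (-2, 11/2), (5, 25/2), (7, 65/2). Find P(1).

-7/2

Using the Lagrange interpolation formula with nodes -2, 5, 7:
  L_0(u) = (u - 5)(u - 7) / 63
  L_1(u) = (u + 2)(u - 7) / -14
  L_2(u) = (u + 2)(u - 5) / 18
Then P(u) = 11/2·L_0(u) + 25/2·L_1(u) + 65/2·L_2(u).
Expanding and collecting terms gives P(u) = u^2 - 2u - 5/2.
Evaluating at u = 1: P(1) = -7/2.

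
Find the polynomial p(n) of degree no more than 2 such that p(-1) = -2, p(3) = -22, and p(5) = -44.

p(n) = -n^2 - 3n - 4

Using the Lagrange interpolation formula with nodes -1, 3, 5:
  L_0(n) = (n - 3)(n - 5) / 24
  L_1(n) = (n + 1)(n - 5) / -8
  L_2(n) = (n + 1)(n - 3) / 12
Then p(n) = -2·L_0(n) - 22·L_1(n) - 44·L_2(n).
Expanding and collecting terms gives p(n) = -n^2 - 3n - 4.
Check: p(5) = -44. ✓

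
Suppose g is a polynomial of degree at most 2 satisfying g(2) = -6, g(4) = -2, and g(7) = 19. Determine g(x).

Write g(x) = ax^2 + bx + c. Substituting each data point gives a linear system:
  4a + 2b + c = -6
  16a + 4b + c = -2
  49a + 7b + c = 19
Solving the system yields a = 1, b = -4, c = -2.
So g(x) = x² - 4x - 2.
Check: g(7) = 19. ✓

g(x) = x^2 - 4x - 2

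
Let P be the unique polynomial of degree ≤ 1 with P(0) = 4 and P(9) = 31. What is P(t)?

Write P(t) = at + b. Substituting each data point gives a linear system:
  b = 4
  9a + b = 31
Solving the system yields a = 3, b = 4.
So P(t) = 3t + 4.
Check: P(9) = 31. ✓

P(t) = 3t + 4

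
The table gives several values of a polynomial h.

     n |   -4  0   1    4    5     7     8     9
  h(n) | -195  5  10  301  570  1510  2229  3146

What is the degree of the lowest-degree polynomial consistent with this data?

Divided differences on the nodes -4, 0, 1, 4, 5, 7, 8, 9:
  order 0: -195  5  10  301  570  1510  2229  3146
  order 1: 50  5  97  269  470  719  917
  order 2: -9  23  43  67  83  99
  order 3: 4  4  4  4  4
  order 4: 0  0  0  0
  order 5: 0  0  0
  order 6: 0  0
  order 7: 0
The order-3 divided differences are all 4 (nonzero) and every higher order vanishes, so the data lies on a polynomial of degree exactly 3.

3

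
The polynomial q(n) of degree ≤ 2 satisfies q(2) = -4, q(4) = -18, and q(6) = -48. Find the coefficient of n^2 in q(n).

Write q(n) = an^2 + bn + c. Substituting each data point gives a linear system:
  4a + 2b + c = -4
  16a + 4b + c = -18
  36a + 6b + c = -48
Solving the system yields a = -2, b = 5, c = -6.
So q(n) = -2n² + 5n - 6.
The leading coefficient is -2.

-2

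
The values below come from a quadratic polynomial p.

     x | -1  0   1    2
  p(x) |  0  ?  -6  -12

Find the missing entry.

-2

On equispaced nodes a degree-2 polynomial has vanishing third forward difference, so
  - p(-1) + 3·p(0) - 3·p(1) + p(2) = 0.
Substituting the known values and solving for p(0):
  3·p(0) = -6
  p(0) = -2.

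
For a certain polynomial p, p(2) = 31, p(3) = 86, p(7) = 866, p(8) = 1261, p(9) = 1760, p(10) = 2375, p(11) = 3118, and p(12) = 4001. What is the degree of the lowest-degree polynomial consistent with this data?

3

Divided differences on the nodes 2, 3, 7, 8, 9, 10, 11, 12:
  order 0: 31  86  866  1261  1760  2375  3118  4001
  order 1: 55  195  395  499  615  743  883
  order 2: 28  40  52  58  64  70
  order 3: 2  2  2  2  2
  order 4: 0  0  0  0
  order 5: 0  0  0
  order 6: 0  0
  order 7: 0
The order-3 divided differences are all 2 (nonzero) and every higher order vanishes, so the data lies on a polynomial of degree exactly 3.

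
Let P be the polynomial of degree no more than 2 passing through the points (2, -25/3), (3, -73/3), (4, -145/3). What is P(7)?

-505/3

Using the Lagrange interpolation formula with nodes 2, 3, 4:
  L_0(x) = (x - 3)(x - 4) / 2
  L_1(x) = (x - 2)(x - 4) / -1
  L_2(x) = (x - 2)(x - 3) / 2
Then P(x) = -25/3·L_0(x) - 73/3·L_1(x) - 145/3·L_2(x).
Expanding and collecting terms gives P(x) = -4x^2 + 4x - 1/3.
Evaluating at x = 7: P(7) = -505/3.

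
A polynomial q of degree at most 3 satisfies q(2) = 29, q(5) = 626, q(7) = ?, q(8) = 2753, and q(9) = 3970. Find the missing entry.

The 4 known points determine the degree-3 polynomial uniquely.
Write q(s) = as^3 + bs^2 + cs + d. Substituting each data point gives a linear system:
  8a + 4b + 2c + d = 29
  125a + 25b + 5c + d = 626
  512a + 64b + 8c + d = 2753
  729a + 81b + 9c + d = 3970
Solving the system yields a = 6, b = -5, c = 0, d = 1.
So q(s) = 6s^3 - 5s^2 + 1.
Then q(7) = 1814.

1814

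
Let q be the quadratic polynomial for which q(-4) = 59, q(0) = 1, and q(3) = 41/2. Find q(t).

Write q(t) = at^2 + bt + c. Substituting each data point gives a linear system:
  16a - 4b + c = 59
  c = 1
  9a + 3b + c = 41/2
Solving the system yields a = 3, b = -5/2, c = 1.
So q(t) = 3t^2 - (5/2)t + 1.
Check: q(3) = 41/2. ✓

q(t) = 3t^2 - (5/2)t + 1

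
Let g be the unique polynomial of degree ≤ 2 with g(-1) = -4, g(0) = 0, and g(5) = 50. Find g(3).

24

Using the Lagrange interpolation formula with nodes -1, 0, 5:
  L_0(n) = n(n - 5) / 6
  L_1(n) = (n + 1)(n - 5) / -5
  L_2(n) = (n + 1)n / 30
Then g(n) = -4·L_0(n) + 0·L_1(n) + 50·L_2(n).
Expanding and collecting terms gives g(n) = n^2 + 5n.
Evaluating at n = 3: g(3) = 24.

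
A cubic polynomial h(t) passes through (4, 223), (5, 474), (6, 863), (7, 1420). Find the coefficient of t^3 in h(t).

Write h(t) = at^3 + bt^2 + ct + d. Substituting each data point gives a linear system:
  64a + 16b + 4c + d = 223
  125a + 25b + 5c + d = 474
  216a + 36b + 6c + d = 863
  343a + 49b + 7c + d = 1420
Solving the system yields a = 5, b = -6, c = 0, d = -1.
So h(t) = 5t³ - 6t² - 1.
The leading coefficient is 5.

5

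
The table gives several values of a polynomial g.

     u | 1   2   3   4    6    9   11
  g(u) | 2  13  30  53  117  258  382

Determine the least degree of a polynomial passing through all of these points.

Divided differences on the nodes 1, 2, 3, 4, 6, 9, 11:
  order 0: 2  13  30  53  117  258  382
  order 1: 11  17  23  32  47  62
  order 2: 3  3  3  3  3
  order 3: 0  0  0  0
  order 4: 0  0  0
  order 5: 0  0
  order 6: 0
The order-2 divided differences are all 3 (nonzero) and every higher order vanishes, so the data lies on a polynomial of degree exactly 2.

2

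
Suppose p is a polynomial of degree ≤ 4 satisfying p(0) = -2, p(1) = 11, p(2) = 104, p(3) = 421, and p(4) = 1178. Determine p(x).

p(x) = 3x^4 + 6x^3 + x^2 + 3x - 2

Write p(x) = ax^4 + bx^3 + cx^2 + dx + e. Substituting each data point gives a linear system:
  e = -2
  a + b + c + d + e = 11
  16a + 8b + 4c + 2d + e = 104
  81a + 27b + 9c + 3d + e = 421
  256a + 64b + 16c + 4d + e = 1178
Solving the system yields a = 3, b = 6, c = 1, d = 3, e = -2.
So p(x) = 3x^4 + 6x^3 + x^2 + 3x - 2.
Check: p(3) = 421. ✓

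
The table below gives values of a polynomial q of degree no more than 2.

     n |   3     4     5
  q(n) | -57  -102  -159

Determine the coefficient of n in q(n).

Write q(n) = an^2 + bn + c. Substituting each data point gives a linear system:
  9a + 3b + c = -57
  16a + 4b + c = -102
  25a + 5b + c = -159
Solving the system yields a = -6, b = -3, c = 6.
So q(n) = -6n^2 - 3n + 6.
The coefficient of n is -3.

-3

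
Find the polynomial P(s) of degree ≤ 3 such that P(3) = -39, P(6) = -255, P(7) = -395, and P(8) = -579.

P(s) = -s^3 - s^2 - 3

Write P(s) = as^3 + bs^2 + cs + d. Substituting each data point gives a linear system:
  27a + 9b + 3c + d = -39
  216a + 36b + 6c + d = -255
  343a + 49b + 7c + d = -395
  512a + 64b + 8c + d = -579
Solving the system yields a = -1, b = -1, c = 0, d = -3.
So P(s) = -s³ - s² - 3.
Check: P(3) = -39. ✓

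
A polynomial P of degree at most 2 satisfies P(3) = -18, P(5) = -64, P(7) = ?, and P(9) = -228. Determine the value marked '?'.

The 3 known points determine the degree-2 polynomial uniquely.
Write P(t) = at^2 + bt + c. Substituting each data point gives a linear system:
  9a + 3b + c = -18
  25a + 5b + c = -64
  81a + 9b + c = -228
Solving the system yields a = -3, b = 1, c = 6.
So P(t) = -3t² + t + 6.
Then P(7) = -134.

-134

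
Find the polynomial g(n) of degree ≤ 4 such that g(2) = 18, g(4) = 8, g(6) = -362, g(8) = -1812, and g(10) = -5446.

g(n) = -n^4 + 5n^3 - 5n^2 + 5n + 4

Write g(n) = an^4 + bn^3 + cn^2 + dn + e. Substituting each data point gives a linear system:
  16a + 8b + 4c + 2d + e = 18
  256a + 64b + 16c + 4d + e = 8
  1296a + 216b + 36c + 6d + e = -362
  4096a + 512b + 64c + 8d + e = -1812
  10000a + 1000b + 100c + 10d + e = -5446
Solving the system yields a = -1, b = 5, c = -5, d = 5, e = 4.
So g(n) = -n^4 + 5n^3 - 5n^2 + 5n + 4.
Check: g(6) = -362. ✓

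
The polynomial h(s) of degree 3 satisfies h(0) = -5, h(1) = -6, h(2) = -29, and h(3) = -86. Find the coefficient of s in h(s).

Write h(s) = as^3 + bs^2 + cs + d. Substituting each data point gives a linear system:
  d = -5
  a + b + c + d = -6
  8a + 4b + 2c + d = -29
  27a + 9b + 3c + d = -86
Solving the system yields a = -2, b = -5, c = 6, d = -5.
So h(s) = -2s^3 - 5s^2 + 6s - 5.
The coefficient of s is 6.

6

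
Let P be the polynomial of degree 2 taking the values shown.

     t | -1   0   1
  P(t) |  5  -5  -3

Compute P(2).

Forward differences of the values at t = -1, 0, 1:
  P  : 5  -5  -3
  Δ  : -10  2
  Δ^2: 12
The second differences are constant, confirming degree 2.
Interpolating (Newton forward form) and evaluating at t = 2 gives P(2) = 11.

11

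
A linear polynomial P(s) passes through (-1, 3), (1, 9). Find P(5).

21

Write P(s) = as + b. Substituting each data point gives a linear system:
  -a + b = 3
  a + b = 9
Solving the system yields a = 3, b = 6.
So P(s) = 3s + 6.
Then P(5) = 21.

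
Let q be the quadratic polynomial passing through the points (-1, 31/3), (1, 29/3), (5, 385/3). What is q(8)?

967/3

Using the Lagrange interpolation formula with nodes -1, 1, 5:
  L_0(t) = (t - 1)(t - 5) / 12
  L_1(t) = (t + 1)(t - 5) / -8
  L_2(t) = (t + 1)(t - 1) / 24
Then q(t) = 31/3·L_0(t) + 29/3·L_1(t) + 385/3·L_2(t).
Expanding and collecting terms gives q(t) = 5t² - (1/3)t + 5.
Evaluating at t = 8: q(8) = 967/3.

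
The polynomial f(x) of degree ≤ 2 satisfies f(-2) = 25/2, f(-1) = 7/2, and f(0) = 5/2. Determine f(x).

Using the Lagrange interpolation formula with nodes -2, -1, 0:
  L_0(x) = (x + 1)x / 2
  L_1(x) = (x + 2)x / -1
  L_2(x) = (x + 2)(x + 1) / 2
Then f(x) = 25/2·L_0(x) + 7/2·L_1(x) + 5/2·L_2(x).
Expanding and collecting terms gives f(x) = 4x² + 3x + 5/2.
Check: f(0) = 5/2. ✓

f(x) = 4x^2 + 3x + 5/2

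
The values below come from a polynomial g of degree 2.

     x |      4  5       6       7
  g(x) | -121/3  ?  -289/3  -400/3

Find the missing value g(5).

The 3 known points determine the degree-2 polynomial uniquely.
Write g(x) = ax^2 + bx + c. Substituting each data point gives a linear system:
  16a + 4b + c = -121/3
  36a + 6b + c = -289/3
  49a + 7b + c = -400/3
Solving the system yields a = -3, b = 2, c = -1/3.
So g(x) = -3x² + 2x - 1/3.
Then g(5) = -196/3.

-196/3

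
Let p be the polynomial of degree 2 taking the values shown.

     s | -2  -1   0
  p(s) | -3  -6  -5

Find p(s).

Using the Lagrange interpolation formula with nodes -2, -1, 0:
  L_0(s) = (s + 1)s / 2
  L_1(s) = (s + 2)s / -1
  L_2(s) = (s + 2)(s + 1) / 2
Then p(s) = -3·L_0(s) - 6·L_1(s) - 5·L_2(s).
Expanding and collecting terms gives p(s) = 2s^2 + 3s - 5.
Check: p(-1) = -6. ✓

p(s) = 2s^2 + 3s - 5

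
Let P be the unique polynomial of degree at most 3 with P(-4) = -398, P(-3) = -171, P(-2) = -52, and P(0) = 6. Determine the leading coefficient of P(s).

Write P(s) = as^3 + bs^2 + cs + d. Substituting each data point gives a linear system:
  -64a + 16b - 4c + d = -398
  -27a + 9b - 3c + d = -171
  -8a + 4b - 2c + d = -52
  d = 6
Solving the system yields a = 6, b = 0, c = 5, d = 6.
So P(s) = 6s^3 + 5s + 6.
The leading coefficient is 6.

6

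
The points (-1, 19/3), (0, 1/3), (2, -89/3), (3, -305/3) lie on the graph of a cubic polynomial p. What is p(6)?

Using the Lagrange interpolation formula with nodes -1, 0, 2, 3:
  L_0(s) = s(s - 2)(s - 3) / -12
  L_1(s) = (s + 1)(s - 2)(s - 3) / 6
  L_2(s) = (s + 1)s(s - 3) / -6
  L_3(s) = (s + 1)s(s - 2) / 12
Then p(s) = 19/3·L_0(s) + 1/3·L_1(s) - 89/3·L_2(s) - 305/3·L_3(s).
Expanding and collecting terms gives p(s) = -4s³ + s² - s + 1/3.
Evaluating at s = 6: p(6) = -2501/3.

-2501/3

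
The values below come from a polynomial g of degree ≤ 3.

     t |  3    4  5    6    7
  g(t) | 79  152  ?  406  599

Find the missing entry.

On equispaced nodes a degree-3 polynomial has vanishing fourth forward difference, so
  g(3) - 4·g(4) + 6·g(5) - 4·g(6) + g(7) = 0.
Substituting the known values and solving for g(5):
  6·g(5) = 1554
  g(5) = 259.

259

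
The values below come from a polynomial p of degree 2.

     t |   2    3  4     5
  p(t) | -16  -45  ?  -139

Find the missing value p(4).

On equispaced nodes a degree-2 polynomial has vanishing third forward difference, so
  - p(2) + 3·p(3) - 3·p(4) + p(5) = 0.
Substituting the known values and solving for p(4):
  -3·p(4) = 258
  p(4) = -86.

-86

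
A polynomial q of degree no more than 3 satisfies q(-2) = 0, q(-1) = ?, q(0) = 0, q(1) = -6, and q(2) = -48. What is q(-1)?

On equispaced nodes a degree-3 polynomial has vanishing fourth forward difference, so
  q(-2) - 4·q(-1) + 6·q(0) - 4·q(1) + q(2) = 0.
Substituting the known values and solving for q(-1):
  -4·q(-1) = 24
  q(-1) = -6.

-6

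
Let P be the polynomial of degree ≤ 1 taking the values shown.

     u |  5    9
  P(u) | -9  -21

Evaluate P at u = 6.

Write P(u) = au + b. Substituting each data point gives a linear system:
  5a + b = -9
  9a + b = -21
Solving the system yields a = -3, b = 6.
So P(u) = -3u + 6.
Then P(6) = -12.

-12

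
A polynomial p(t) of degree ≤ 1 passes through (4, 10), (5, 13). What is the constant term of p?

Write p(t) = at + b. Substituting each data point gives a linear system:
  4a + b = 10
  5a + b = 13
Solving the system yields a = 3, b = -2.
So p(t) = 3t - 2.
The constant term is -2.

-2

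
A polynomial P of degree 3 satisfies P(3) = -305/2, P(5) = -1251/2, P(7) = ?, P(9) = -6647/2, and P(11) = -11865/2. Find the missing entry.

The 4 known points determine the degree-3 polynomial uniquely.
Write P(n) = an^3 + bn^2 + cn + d. Substituting each data point gives a linear system:
  27a + 9b + 3c + d = -305/2
  125a + 25b + 5c + d = -1251/2
  729a + 81b + 9c + d = -6647/2
  1331a + 121b + 11c + d = -11865/2
Solving the system yields a = -4, b = -5, c = -1/2, d = 2.
So P(n) = -4n^3 - 5n^2 - (1/2)n + 2.
Then P(7) = -3237/2.

-3237/2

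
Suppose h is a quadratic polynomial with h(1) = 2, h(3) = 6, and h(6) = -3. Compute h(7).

-10

Write h(u) = au^2 + bu + c. Substituting each data point gives a linear system:
  a + b + c = 2
  9a + 3b + c = 6
  36a + 6b + c = -3
Solving the system yields a = -1, b = 6, c = -3.
So h(u) = -u^2 + 6u - 3.
Then h(7) = -10.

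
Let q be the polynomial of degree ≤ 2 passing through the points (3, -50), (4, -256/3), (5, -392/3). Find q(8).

-980/3

Using the Lagrange interpolation formula with nodes 3, 4, 5:
  L_0(s) = (s - 4)(s - 5) / 2
  L_1(s) = (s - 3)(s - 5) / -1
  L_2(s) = (s - 3)(s - 4) / 2
Then q(s) = -50·L_0(s) - 256/3·L_1(s) - 392/3·L_2(s).
Expanding and collecting terms gives q(s) = -5s^2 - (1/3)s - 4.
Evaluating at s = 8: q(8) = -980/3.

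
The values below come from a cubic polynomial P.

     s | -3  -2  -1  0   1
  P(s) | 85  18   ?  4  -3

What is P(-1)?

On equispaced nodes a degree-3 polynomial has vanishing fourth forward difference, so
  P(-3) - 4·P(-2) + 6·P(-1) - 4·P(0) + P(1) = 0.
Substituting the known values and solving for P(-1):
  6·P(-1) = 6
  P(-1) = 1.

1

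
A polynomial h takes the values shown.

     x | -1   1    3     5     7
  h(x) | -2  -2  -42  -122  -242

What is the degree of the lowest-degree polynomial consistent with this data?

2

Forward differences of the values at x = -1, 1, 3, 5, 7:
  h  : -2  -2  -42  -122  -242
  Δ  : 0  -40  -80  -120
  Δ^2: -40  -40  -40
  Δ^3: 0  0
  Δ^4: 0
The second differences are constant (-40) and nonzero, while all higher differences vanish, so the minimal degree is 2.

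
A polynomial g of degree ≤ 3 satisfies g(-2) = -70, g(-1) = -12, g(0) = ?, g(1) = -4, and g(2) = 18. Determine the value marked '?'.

The 4 known points determine the degree-3 polynomial uniquely.
Write g(n) = an^3 + bn^2 + cn + d. Substituting each data point gives a linear system:
  -8a + 4b - 2c + d = -70
  -a + b - c + d = -12
  a + b + c + d = -4
  8a + 4b + 2c + d = 18
Solving the system yields a = 6, b = -6, c = -2, d = -2.
So g(n) = 6n^3 - 6n^2 - 2n - 2.
Then g(0) = -2.

-2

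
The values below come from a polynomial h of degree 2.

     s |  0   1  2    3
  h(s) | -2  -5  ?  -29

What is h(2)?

-14

The 3 known points determine the degree-2 polynomial uniquely.
Write h(s) = as^2 + bs + c. Substituting each data point gives a linear system:
  c = -2
  a + b + c = -5
  9a + 3b + c = -29
Solving the system yields a = -3, b = 0, c = -2.
So h(s) = -3s² - 2.
Then h(2) = -14.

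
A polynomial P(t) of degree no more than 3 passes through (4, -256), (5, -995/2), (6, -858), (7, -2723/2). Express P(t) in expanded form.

P(t) = -4t^3 + (1/2)t^2 - 2t

Write P(t) = at^3 + bt^2 + ct + d. Substituting each data point gives a linear system:
  64a + 16b + 4c + d = -256
  125a + 25b + 5c + d = -995/2
  216a + 36b + 6c + d = -858
  343a + 49b + 7c + d = -2723/2
Solving the system yields a = -4, b = 1/2, c = -2, d = 0.
So P(t) = -4t³ + (1/2)t² - 2t.
Check: P(6) = -858. ✓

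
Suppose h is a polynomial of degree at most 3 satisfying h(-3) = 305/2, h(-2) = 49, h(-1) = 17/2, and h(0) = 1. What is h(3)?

-247/2

Write h(u) = au^3 + bu^2 + cu + d. Substituting each data point gives a linear system:
  -27a + 9b - 3c + d = 305/2
  -8a + 4b - 2c + d = 49
  -a + b - c + d = 17/2
  d = 1
Solving the system yields a = -5, b = 3/2, c = -1, d = 1.
So h(u) = -5u^3 + (3/2)u^2 - u + 1.
Then h(3) = -247/2.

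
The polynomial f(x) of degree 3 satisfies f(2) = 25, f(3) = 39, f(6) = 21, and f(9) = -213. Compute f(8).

Using the Lagrange interpolation formula with nodes 2, 3, 6, 9:
  L_0(x) = (x - 3)(x - 6)(x - 9) / -28
  L_1(x) = (x - 2)(x - 6)(x - 9) / 18
  L_2(x) = (x - 2)(x - 3)(x - 9) / -36
  L_3(x) = (x - 2)(x - 3)(x - 6) / 126
Then f(x) = 25·L_0(x) + 39·L_1(x) + 21·L_2(x) - 213·L_3(x).
Expanding and collecting terms gives f(x) = -x^3 + 6x^2 + 3x + 3.
Evaluating at x = 8: f(8) = -101.

-101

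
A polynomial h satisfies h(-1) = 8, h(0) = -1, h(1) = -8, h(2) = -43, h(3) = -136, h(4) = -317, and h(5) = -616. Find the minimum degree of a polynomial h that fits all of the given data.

Forward differences of the values at x = -1, 0, 1, 2, 3, 4, 5:
  h  : 8  -1  -8  -43  -136  -317  -616
  Δ  : -9  -7  -35  -93  -181  -299
  Δ^2: 2  -28  -58  -88  -118
  Δ^3: -30  -30  -30  -30
  Δ^4: 0  0  0
  Δ^5: 0  0
  Δ^6: 0
The third differences are constant (-30) and nonzero, while all higher differences vanish, so the minimal degree is 3.

3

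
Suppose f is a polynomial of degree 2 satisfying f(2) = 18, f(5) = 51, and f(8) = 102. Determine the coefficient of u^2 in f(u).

1

Write f(u) = au^2 + bu + c. Substituting each data point gives a linear system:
  4a + 2b + c = 18
  25a + 5b + c = 51
  64a + 8b + c = 102
Solving the system yields a = 1, b = 4, c = 6.
So f(u) = u^2 + 4u + 6.
The leading coefficient is 1.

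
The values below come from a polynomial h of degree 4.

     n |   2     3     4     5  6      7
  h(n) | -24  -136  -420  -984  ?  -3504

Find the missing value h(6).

On equispaced nodes a degree-4 polynomial has vanishing fifth forward difference, so
  - h(2) + 5·h(3) - 10·h(4) + 10·h(5) - 5·h(6) + h(7) = 0.
Substituting the known values and solving for h(6):
  -5·h(6) = 9800
  h(6) = -1960.

-1960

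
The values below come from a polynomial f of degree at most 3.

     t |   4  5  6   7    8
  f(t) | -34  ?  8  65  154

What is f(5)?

The 4 known points determine the degree-3 polynomial uniquely.
Write f(t) = at^3 + bt^2 + ct + d. Substituting each data point gives a linear system:
  64a + 16b + 4c + d = -34
  216a + 36b + 6c + d = 8
  343a + 49b + 7c + d = 65
  512a + 64b + 8c + d = 154
Solving the system yields a = 1, b = -5, c = -5, d = 2.
So f(t) = t^3 - 5t^2 - 5t + 2.
Then f(5) = -23.

-23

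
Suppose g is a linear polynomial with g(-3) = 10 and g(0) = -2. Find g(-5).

Write g(s) = as + b. Substituting each data point gives a linear system:
  -3a + b = 10
  b = -2
Solving the system yields a = -4, b = -2.
So g(s) = -4s - 2.
Then g(-5) = 18.

18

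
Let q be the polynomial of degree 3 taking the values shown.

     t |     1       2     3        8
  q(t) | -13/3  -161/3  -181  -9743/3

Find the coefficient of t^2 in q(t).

-3

Write q(t) = at^3 + bt^2 + ct + d. Substituting each data point gives a linear system:
  a + b + c + d = -13/3
  8a + 4b + 2c + d = -161/3
  27a + 9b + 3c + d = -181
  512a + 64b + 8c + d = -9743/3
Solving the system yields a = -6, b = -3, c = 5/3, d = 3.
So q(t) = -6t^3 - 3t^2 + (5/3)t + 3.
The coefficient of t^2 is -3.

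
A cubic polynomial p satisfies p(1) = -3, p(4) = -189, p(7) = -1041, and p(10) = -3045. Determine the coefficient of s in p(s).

6

Write p(s) = as^3 + bs^2 + cs + d. Substituting each data point gives a linear system:
  a + b + c + d = -3
  64a + 16b + 4c + d = -189
  343a + 49b + 7c + d = -1041
  1000a + 100b + 10c + d = -3045
Solving the system yields a = -3, b = -1, c = 6, d = -5.
So p(s) = -3s^3 - s^2 + 6s - 5.
The coefficient of s is 6.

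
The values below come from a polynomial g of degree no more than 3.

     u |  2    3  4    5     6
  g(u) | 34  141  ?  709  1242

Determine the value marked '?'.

On equispaced nodes a degree-3 polynomial has vanishing fourth forward difference, so
  g(2) - 4·g(3) + 6·g(4) - 4·g(5) + g(6) = 0.
Substituting the known values and solving for g(4):
  6·g(4) = 2124
  g(4) = 354.

354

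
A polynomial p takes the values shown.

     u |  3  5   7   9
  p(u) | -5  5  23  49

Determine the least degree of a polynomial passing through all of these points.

2

Forward differences of the values at u = 3, 5, 7, 9:
  p  : -5  5  23  49
  Δ  : 10  18  26
  Δ^2: 8  8
  Δ^3: 0
The second differences are constant (8) and nonzero, while all higher differences vanish, so the minimal degree is 2.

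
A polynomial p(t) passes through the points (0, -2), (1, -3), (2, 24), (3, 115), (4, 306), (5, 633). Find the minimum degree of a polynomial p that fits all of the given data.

3

Forward differences of the values at t = 0, 1, 2, 3, 4, 5:
  p  : -2  -3  24  115  306  633
  Δ  : -1  27  91  191  327
  Δ^2: 28  64  100  136
  Δ^3: 36  36  36
  Δ^4: 0  0
  Δ^5: 0
The third differences are constant (36) and nonzero, while all higher differences vanish, so the minimal degree is 3.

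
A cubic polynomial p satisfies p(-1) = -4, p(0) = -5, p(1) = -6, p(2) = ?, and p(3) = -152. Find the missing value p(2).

-43

On equispaced nodes a degree-3 polynomial has vanishing fourth forward difference, so
  p(-1) - 4·p(0) + 6·p(1) - 4·p(2) + p(3) = 0.
Substituting the known values and solving for p(2):
  -4·p(2) = 172
  p(2) = -43.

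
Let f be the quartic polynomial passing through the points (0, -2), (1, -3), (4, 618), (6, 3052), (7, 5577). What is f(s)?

f(s) = 2s^4 + 3s^3 - 5s^2 - s - 2

Write f(s) = as^4 + bs^3 + cs^2 + ds + e. Substituting each data point gives a linear system:
  e = -2
  a + b + c + d + e = -3
  256a + 64b + 16c + 4d + e = 618
  1296a + 216b + 36c + 6d + e = 3052
  2401a + 343b + 49c + 7d + e = 5577
Solving the system yields a = 2, b = 3, c = -5, d = -1, e = -2.
So f(s) = 2s^4 + 3s^3 - 5s^2 - s - 2.
Check: f(0) = -2. ✓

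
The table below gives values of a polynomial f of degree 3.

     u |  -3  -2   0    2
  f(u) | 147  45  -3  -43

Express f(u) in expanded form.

Write f(u) = au^3 + bu^2 + cu + d. Substituting each data point gives a linear system:
  -27a + 9b - 3c + d = 147
  -8a + 4b - 2c + d = 45
  d = -3
  8a + 4b + 2c + d = -43
Solving the system yields a = -5, b = 1, c = -2, d = -3.
So f(u) = -5u^3 + u^2 - 2u - 3.
Check: f(2) = -43. ✓

f(u) = -5u^3 + u^2 - 2u - 3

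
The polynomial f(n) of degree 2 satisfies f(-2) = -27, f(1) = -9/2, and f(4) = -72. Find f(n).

f(n) = -5n^2 + (5/2)n - 2

Write f(n) = an^2 + bn + c. Substituting each data point gives a linear system:
  4a - 2b + c = -27
  a + b + c = -9/2
  16a + 4b + c = -72
Solving the system yields a = -5, b = 5/2, c = -2.
So f(n) = -5n² + (5/2)n - 2.
Check: f(4) = -72. ✓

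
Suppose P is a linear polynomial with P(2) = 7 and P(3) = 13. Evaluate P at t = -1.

Write P(t) = at + b. Substituting each data point gives a linear system:
  2a + b = 7
  3a + b = 13
Solving the system yields a = 6, b = -5.
So P(t) = 6t - 5.
Then P(-1) = -11.

-11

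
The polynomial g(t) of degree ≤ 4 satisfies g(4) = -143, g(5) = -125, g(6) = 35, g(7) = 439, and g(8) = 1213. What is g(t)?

Write g(t) = at^4 + bt^3 + ct^2 + dt + e. Substituting each data point gives a linear system:
  256a + 64b + 16c + 4d + e = -143
  625a + 125b + 25c + 5d + e = -125
  1296a + 216b + 36c + 6d + e = 35
  2401a + 343b + 49c + 7d + e = 439
  4096a + 512b + 64c + 8d + e = 1213
Solving the system yields a = 1, b = -5, c = -5, d = -1, e = 5.
So g(t) = t^4 - 5t^3 - 5t^2 - t + 5.
Check: g(4) = -143. ✓

g(t) = t^4 - 5t^3 - 5t^2 - t + 5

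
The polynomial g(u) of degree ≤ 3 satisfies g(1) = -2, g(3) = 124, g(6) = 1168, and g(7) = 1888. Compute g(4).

322

Using the Lagrange interpolation formula with nodes 1, 3, 6, 7:
  L_0(u) = (u - 3)(u - 6)(u - 7) / -60
  L_1(u) = (u - 1)(u - 6)(u - 7) / 24
  L_2(u) = (u - 1)(u - 3)(u - 7) / -15
  L_3(u) = (u - 1)(u - 3)(u - 6) / 24
Then g(u) = -2·L_0(u) + 124·L_1(u) + 1168·L_2(u) + 1888·L_3(u).
Expanding and collecting terms gives g(u) = 6u^3 - 3u^2 - 3u - 2.
Evaluating at u = 4: g(4) = 322.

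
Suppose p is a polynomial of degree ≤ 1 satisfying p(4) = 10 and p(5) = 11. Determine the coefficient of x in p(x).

1

Write p(x) = ax + b. Substituting each data point gives a linear system:
  4a + b = 10
  5a + b = 11
Solving the system yields a = 1, b = 6.
So p(x) = x + 6.
The leading coefficient is 1.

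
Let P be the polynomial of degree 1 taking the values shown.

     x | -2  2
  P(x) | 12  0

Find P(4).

-6

Write P(x) = ax + b. Substituting each data point gives a linear system:
  -2a + b = 12
  2a + b = 0
Solving the system yields a = -3, b = 6.
So P(x) = -3x + 6.
Then P(4) = -6.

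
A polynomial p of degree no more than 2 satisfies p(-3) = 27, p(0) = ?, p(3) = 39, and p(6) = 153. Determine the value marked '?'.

-3

On equispaced nodes a degree-2 polynomial has vanishing third forward difference, so
  - p(-3) + 3·p(0) - 3·p(3) + p(6) = 0.
Substituting the known values and solving for p(0):
  3·p(0) = -9
  p(0) = -3.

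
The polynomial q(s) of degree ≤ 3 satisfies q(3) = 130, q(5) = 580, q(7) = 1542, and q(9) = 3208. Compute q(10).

Write q(s) = as^3 + bs^2 + cs + d. Substituting each data point gives a linear system:
  27a + 9b + 3c + d = 130
  125a + 25b + 5c + d = 580
  343a + 49b + 7c + d = 1542
  729a + 81b + 9c + d = 3208
Solving the system yields a = 4, b = 4, c = -3, d = -5.
So q(s) = 4s^3 + 4s^2 - 3s - 5.
Then q(10) = 4365.

4365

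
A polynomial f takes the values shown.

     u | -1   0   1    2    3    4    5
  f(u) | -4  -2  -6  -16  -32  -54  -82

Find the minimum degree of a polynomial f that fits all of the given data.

2

Forward differences of the values at u = -1, 0, 1, 2, 3, 4, 5:
  f  : -4  -2  -6  -16  -32  -54  -82
  Δ  : 2  -4  -10  -16  -22  -28
  Δ^2: -6  -6  -6  -6  -6
  Δ^3: 0  0  0  0
  Δ^4: 0  0  0
  Δ^5: 0  0
  Δ^6: 0
The second differences are constant (-6) and nonzero, while all higher differences vanish, so the minimal degree is 2.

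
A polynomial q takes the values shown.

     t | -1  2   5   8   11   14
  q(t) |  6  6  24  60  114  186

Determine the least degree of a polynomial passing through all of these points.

Forward differences of the values at t = -1, 2, 5, 8, 11, 14:
  q  : 6  6  24  60  114  186
  Δ  : 0  18  36  54  72
  Δ^2: 18  18  18  18
  Δ^3: 0  0  0
  Δ^4: 0  0
  Δ^5: 0
The second differences are constant (18) and nonzero, while all higher differences vanish, so the minimal degree is 2.

2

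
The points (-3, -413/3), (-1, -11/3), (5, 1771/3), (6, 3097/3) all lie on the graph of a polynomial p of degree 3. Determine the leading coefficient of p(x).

Write p(x) = ax^3 + bx^2 + cx + d. Substituting each data point gives a linear system:
  -27a + 9b - 3c + d = -413/3
  -a + b - c + d = -11/3
  125a + 25b + 5c + d = 1771/3
  216a + 36b + 6c + d = 3097/3
Solving the system yields a = 5, b = -1, c = -2, d = 1/3.
So p(x) = 5x^3 - x^2 - 2x + 1/3.
The leading coefficient is 5.

5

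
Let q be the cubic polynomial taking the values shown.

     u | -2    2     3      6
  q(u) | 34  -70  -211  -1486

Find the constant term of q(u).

Write q(u) = au^3 + bu^2 + cu + d. Substituting each data point gives a linear system:
  -8a + 4b - 2c + d = 34
  8a + 4b + 2c + d = -70
  27a + 9b + 3c + d = -211
  216a + 36b + 6c + d = -1486
Solving the system yields a = -6, b = -5, c = -2, d = 2.
So q(u) = -6u³ - 5u² - 2u + 2.
The constant term is 2.

2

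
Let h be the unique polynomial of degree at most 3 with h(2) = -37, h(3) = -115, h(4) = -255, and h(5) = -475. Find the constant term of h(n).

Write h(n) = an^3 + bn^2 + cn + d. Substituting each data point gives a linear system:
  8a + 4b + 2c + d = -37
  27a + 9b + 3c + d = -115
  64a + 16b + 4c + d = -255
  125a + 25b + 5c + d = -475
Solving the system yields a = -3, b = -4, c = -1, d = 5.
So h(n) = -3n^3 - 4n^2 - n + 5.
The constant term is 5.

5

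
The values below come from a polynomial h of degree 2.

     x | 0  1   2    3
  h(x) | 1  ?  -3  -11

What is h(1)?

1

On equispaced nodes a degree-2 polynomial has vanishing third forward difference, so
  - h(0) + 3·h(1) - 3·h(2) + h(3) = 0.
Substituting the known values and solving for h(1):
  3·h(1) = 3
  h(1) = 1.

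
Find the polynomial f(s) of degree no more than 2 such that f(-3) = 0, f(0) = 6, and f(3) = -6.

f(s) = -s^2 - s + 6

Using the Lagrange interpolation formula with nodes -3, 0, 3:
  L_0(s) = s(s - 3) / 18
  L_1(s) = (s + 3)(s - 3) / -9
  L_2(s) = (s + 3)s / 18
Then f(s) = 0·L_0(s) + 6·L_1(s) - 6·L_2(s).
Expanding and collecting terms gives f(s) = -s^2 - s + 6.
Check: f(0) = 6. ✓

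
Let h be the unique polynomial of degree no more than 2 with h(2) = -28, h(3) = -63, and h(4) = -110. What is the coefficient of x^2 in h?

Write h(x) = ax^2 + bx + c. Substituting each data point gives a linear system:
  4a + 2b + c = -28
  9a + 3b + c = -63
  16a + 4b + c = -110
Solving the system yields a = -6, b = -5, c = 6.
So h(x) = -6x^2 - 5x + 6.
The leading coefficient is -6.

-6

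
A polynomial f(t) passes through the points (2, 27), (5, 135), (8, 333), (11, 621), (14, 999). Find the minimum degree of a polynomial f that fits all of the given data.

Forward differences of the values at t = 2, 5, 8, 11, 14:
  f  : 27  135  333  621  999
  Δ  : 108  198  288  378
  Δ^2: 90  90  90
  Δ^3: 0  0
  Δ^4: 0
The second differences are constant (90) and nonzero, while all higher differences vanish, so the minimal degree is 2.

2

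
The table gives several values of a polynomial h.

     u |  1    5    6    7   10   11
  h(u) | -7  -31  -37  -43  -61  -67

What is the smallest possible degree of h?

Divided differences on the nodes 1, 5, 6, 7, 10, 11:
  order 0: -7  -31  -37  -43  -61  -67
  order 1: -6  -6  -6  -6  -6
  order 2: 0  0  0  0
  order 3: 0  0  0
  order 4: 0  0
  order 5: 0
The order-1 divided differences are all -6 (nonzero) and every higher order vanishes, so the data lies on a polynomial of degree exactly 1.

1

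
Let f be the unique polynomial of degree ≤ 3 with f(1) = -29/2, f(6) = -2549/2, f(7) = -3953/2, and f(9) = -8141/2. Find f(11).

-14569/2

Write f(n) = an^3 + bn^2 + cn + d. Substituting each data point gives a linear system:
  a + b + c + d = -29/2
  216a + 36b + 6c + d = -2549/2
  343a + 49b + 7c + d = -3953/2
  729a + 81b + 9c + d = -8141/2
Solving the system yields a = -5, b = -5, c = -2, d = -5/2.
So f(n) = -5n³ - 5n² - 2n - 5/2.
Then f(11) = -14569/2.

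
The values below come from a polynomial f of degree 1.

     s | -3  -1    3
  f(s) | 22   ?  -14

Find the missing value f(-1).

10

The 2 known points determine the degree-1 polynomial uniquely.
Write f(s) = as + b. Substituting each data point gives a linear system:
  -3a + b = 22
  3a + b = -14
Solving the system yields a = -6, b = 4.
So f(s) = -6s + 4.
Then f(-1) = 10.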